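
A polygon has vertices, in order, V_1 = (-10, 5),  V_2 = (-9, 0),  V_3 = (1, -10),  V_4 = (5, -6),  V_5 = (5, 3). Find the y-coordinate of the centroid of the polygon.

Apply the shoelace formula. First the cross-terms c_i = x_i·y_{i+1} − x_{i+1}·y_i:
  45, 90, 44, 45, 55  ⇒  2A = 279, A = 139.5.
Then Σ (y_i + y_{i+1})·c_i = -1074, so ȳ = -1074 / (6·139.5) = -358/279.

-358/279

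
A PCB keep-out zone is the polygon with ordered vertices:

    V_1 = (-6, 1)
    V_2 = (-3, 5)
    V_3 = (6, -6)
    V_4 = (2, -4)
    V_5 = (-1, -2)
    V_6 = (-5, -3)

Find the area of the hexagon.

44.5

Apply the shoelace (surveyor's) formula: 2A = Σ (x_i·y_{i+1} − x_{i+1}·y_i), indices taken mod 6.
Σ = (-27) + (-12) + (-12) + (-8) + (-7) + (-23) = -89
Area = |Σ|/2 = 44.5.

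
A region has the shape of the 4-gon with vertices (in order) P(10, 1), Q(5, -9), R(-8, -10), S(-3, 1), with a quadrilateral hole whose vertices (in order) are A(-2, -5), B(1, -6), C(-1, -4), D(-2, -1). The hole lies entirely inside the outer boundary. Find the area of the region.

130

Outer boundary:
Apply Gauss's area formula: 2A = Σ (x_i·y_{i+1} − x_{i+1}·y_i), indices taken mod 4.
P→Q: (10)(-9) − (5)(1) = -95
Q→R: (5)(-10) − (-8)(-9) = -122
R→S: (-8)(1) − (-3)(-10) = -38
S→P: (-3)(1) − (10)(1) = -13
Σ = -268
Area = |Σ|/2 = 134.
Hole:
Apply the shoelace (surveyor's) formula: 2A = Σ (x_i·y_{i+1} − x_{i+1}·y_i), indices taken mod 4.
Σ = (17) + (-10) + (-7) + (8) = 8
Area = |Σ|/2 = 4.
Net area = 134 − 4 = 130.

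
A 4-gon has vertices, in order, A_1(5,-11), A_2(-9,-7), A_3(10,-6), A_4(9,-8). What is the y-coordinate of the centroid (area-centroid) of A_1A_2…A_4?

-457/57

Apply the shoelace formula. First the cross-terms c_i = x_i·y_{i+1} − x_{i+1}·y_i:
  -134, 124, -26, -59  ⇒  2A = -95, A = -47.5.
Then Σ (y_i + y_{i+1})·c_i = 2285, so ȳ = 2285 / (6·(-47.5)) = -457/57.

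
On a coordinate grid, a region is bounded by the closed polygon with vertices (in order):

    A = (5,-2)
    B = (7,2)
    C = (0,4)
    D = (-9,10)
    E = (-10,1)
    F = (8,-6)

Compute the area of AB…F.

122.5

Apply the surveyor's formula: 2A = Σ (x_i·y_{i+1} − x_{i+1}·y_i), indices taken mod 6.
Σ = (24) + (28) + (36) + (91) + (52) + (14) = 245
Area = |Σ|/2 = 122.5.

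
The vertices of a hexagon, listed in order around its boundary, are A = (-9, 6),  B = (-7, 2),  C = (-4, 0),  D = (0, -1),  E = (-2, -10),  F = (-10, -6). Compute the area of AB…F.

Apply the shoelace formula: 2A = Σ (x_i·y_{i+1} − x_{i+1}·y_i), indices taken mod 6.
Σ = (24) + (8) + (4) + (-2) + (-88) + (-114) = -168
Area = |Σ|/2 = 84.

84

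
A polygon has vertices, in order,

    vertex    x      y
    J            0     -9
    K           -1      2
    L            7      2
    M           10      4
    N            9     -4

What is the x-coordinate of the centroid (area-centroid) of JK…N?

118/29

Apply the surveyor's formula. First the cross-terms c_i = x_i·y_{i+1} − x_{i+1}·y_i:
  -9, -16, 8, -76, -81  ⇒  2A = -174, A = -87.
Then Σ (x_i + x_{i+1})·c_i = -2124, so x̄ = -2124 / (6·(-87)) = 118/29.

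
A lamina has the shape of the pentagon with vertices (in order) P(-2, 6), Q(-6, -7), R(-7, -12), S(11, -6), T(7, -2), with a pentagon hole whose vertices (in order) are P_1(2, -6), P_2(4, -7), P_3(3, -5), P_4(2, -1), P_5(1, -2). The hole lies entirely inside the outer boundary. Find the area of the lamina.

Outer boundary:
Apply the shoelace (surveyor's) formula: 2A = Σ (x_i·y_{i+1} − x_{i+1}·y_i), indices taken mod 5.
Cross-terms: 50, 23, 174, 20, 38  ⇒  Σ = 305
Area = |Σ|/2 = 152.5.
Hole:
Cross-terms: 10, 1, 7, -3, -2  ⇒  Σ = 13
Area = |Σ|/2 = 6.5.
Net area = 152.5 − 6.5 = 146.

146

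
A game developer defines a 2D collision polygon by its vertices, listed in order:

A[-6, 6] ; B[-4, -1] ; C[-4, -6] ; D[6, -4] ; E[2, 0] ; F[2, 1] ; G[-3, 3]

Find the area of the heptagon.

60.5

A→B: (-6)(-1) − (-4)(6) = 30
B→C: (-4)(-6) − (-4)(-1) = 20
C→D: (-4)(-4) − (6)(-6) = 52
D→E: (6)(0) − (2)(-4) = 8
E→F: (2)(1) − (2)(0) = 2
F→G: (2)(3) − (-3)(1) = 9
G→A: (-3)(6) − (-6)(3) = 0
Σ = 121
Area = |Σ|/2 = 60.5.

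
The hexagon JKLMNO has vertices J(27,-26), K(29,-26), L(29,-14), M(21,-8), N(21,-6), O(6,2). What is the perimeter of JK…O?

78

|JK| = √((2)² + (0)²) = √4 = 2
|KL| = √((0)² + (12)²) = √144 = 12
|LM| = √((-8)² + (6)²) = √100 = 10
|MN| = √((0)² + (2)²) = √4 = 2
|NO| = √((-15)² + (8)²) = √289 = 17
|OJ| = √((21)² + (-28)²) = √1225 = 35
Perimeter = 2 + 12 + 10 + 2 + 17 + 35 = 78.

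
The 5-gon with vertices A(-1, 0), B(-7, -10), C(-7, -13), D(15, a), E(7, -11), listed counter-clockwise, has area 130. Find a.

The doubled signed area Σ (x_i y_{i+1} − x_{i+1} y_i) is linear in a.
With a=0 it equals 50; the coefficient of a is -14 (from the two edges through D).
So -14·a + 50 = 2·130 = 260 ⇒ a = -15.

-15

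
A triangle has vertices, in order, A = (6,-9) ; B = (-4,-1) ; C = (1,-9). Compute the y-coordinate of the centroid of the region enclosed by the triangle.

-19/3

Apply the surveyor's formula. First the cross-terms c_i = x_i·y_{i+1} − x_{i+1}·y_i:
  -42, 37, 45  ⇒  2A = 40, A = 20.
Then Σ (y_i + y_{i+1})·c_i = -760, so ȳ = -760 / (6·20) = -19/3.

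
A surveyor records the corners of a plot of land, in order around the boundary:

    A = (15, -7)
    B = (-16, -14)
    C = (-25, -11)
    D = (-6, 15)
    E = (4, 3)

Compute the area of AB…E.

544

Apply Gauss's area formula: 2A = Σ (x_i·y_{i+1} − x_{i+1}·y_i), indices taken mod 5.
Cross-terms: -322, -174, -441, -78, -73  ⇒  Σ = -1088
Area = |Σ|/2 = 544.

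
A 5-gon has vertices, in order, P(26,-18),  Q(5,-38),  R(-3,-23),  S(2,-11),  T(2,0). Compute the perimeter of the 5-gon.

100

|PQ| = √((-21)² + (-20)²) = √841 = 29
|QR| = √((-8)² + (15)²) = √289 = 17
|RS| = √((5)² + (12)²) = √169 = 13
|ST| = √((0)² + (11)²) = √121 = 11
|TP| = √((24)² + (-18)²) = √900 = 30
Perimeter = 29 + 17 + 13 + 11 + 30 = 100.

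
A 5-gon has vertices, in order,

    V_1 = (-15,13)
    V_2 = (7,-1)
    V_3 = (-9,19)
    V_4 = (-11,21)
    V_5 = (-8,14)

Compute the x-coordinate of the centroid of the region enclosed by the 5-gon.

Apply the shoelace (surveyor's) formula. First the cross-terms c_i = x_i·y_{i+1} − x_{i+1}·y_i:
  -76, 124, 20, 14, 106  ⇒  2A = 188, A = 94.
Then Σ (x_i + x_{i+1})·c_i = -2744, so x̄ = -2744 / (6·94) = -686/141.

-686/141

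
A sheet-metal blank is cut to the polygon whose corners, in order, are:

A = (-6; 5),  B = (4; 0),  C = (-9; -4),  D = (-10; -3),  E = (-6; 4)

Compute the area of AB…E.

56.5

Apply the shoelace (surveyor's) formula: 2A = Σ (x_i·y_{i+1} − x_{i+1}·y_i), indices taken mod 5.
Cross-terms: -20, -16, -13, -58, -6  ⇒  Σ = -113
Area = |Σ|/2 = 56.5.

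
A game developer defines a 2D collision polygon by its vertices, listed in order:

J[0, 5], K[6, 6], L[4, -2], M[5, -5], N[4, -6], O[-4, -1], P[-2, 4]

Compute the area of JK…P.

71

Σ = (-30) + (-36) + (-10) + (-10) + (-28) + (-18) + (-10) = -142
Area = |Σ|/2 = 71.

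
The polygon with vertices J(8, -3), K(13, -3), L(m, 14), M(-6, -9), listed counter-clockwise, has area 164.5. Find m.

7

The doubled signed area Σ (x_i y_{i+1} − x_{i+1} y_i) is linear in m.
With m=0 it equals 371; the coefficient of m is -6 (from the two edges through L).
So -6·m + 371 = 2·164.5 = 329 ⇒ m = 7.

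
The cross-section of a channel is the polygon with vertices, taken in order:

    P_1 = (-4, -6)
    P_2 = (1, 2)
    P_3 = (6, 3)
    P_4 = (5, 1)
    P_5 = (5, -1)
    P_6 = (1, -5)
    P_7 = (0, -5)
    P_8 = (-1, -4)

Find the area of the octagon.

Apply Gauss's area formula: 2A = Σ (x_i·y_{i+1} − x_{i+1}·y_i), indices taken mod 8.
Cross-terms: -2, -9, -9, -10, -24, -5, -5, -10  ⇒  Σ = -74
Area = |Σ|/2 = 37.

37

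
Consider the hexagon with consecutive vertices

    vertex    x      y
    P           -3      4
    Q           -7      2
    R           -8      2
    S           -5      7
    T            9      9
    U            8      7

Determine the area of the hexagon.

43

Σ = (22) + (2) + (-46) + (-108) + (-9) + (53) = -86
Area = |Σ|/2 = 43.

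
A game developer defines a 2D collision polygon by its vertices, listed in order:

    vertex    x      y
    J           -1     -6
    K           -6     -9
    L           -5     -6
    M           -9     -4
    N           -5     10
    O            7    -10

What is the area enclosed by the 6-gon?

Σ = (-27) + (-9) + (-34) + (-110) + (-20) + (-52) = -252
Area = |Σ|/2 = 126.

126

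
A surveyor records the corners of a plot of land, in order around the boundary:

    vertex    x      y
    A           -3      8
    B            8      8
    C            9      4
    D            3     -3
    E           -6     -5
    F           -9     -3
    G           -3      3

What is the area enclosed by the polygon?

Apply the shoelace formula: 2A = Σ (x_i·y_{i+1} − x_{i+1}·y_i), indices taken mod 7.
Σ = (-88) + (-40) + (-39) + (-33) + (-27) + (-36) + (-15) = -278
Area = |Σ|/2 = 139.

139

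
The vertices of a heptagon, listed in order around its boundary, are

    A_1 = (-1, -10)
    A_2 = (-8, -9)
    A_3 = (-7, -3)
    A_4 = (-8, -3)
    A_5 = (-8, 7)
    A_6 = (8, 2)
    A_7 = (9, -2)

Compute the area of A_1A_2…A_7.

Apply the shoelace (surveyor's) formula: 2A = Σ (x_i·y_{i+1} − x_{i+1}·y_i), indices taken mod 7.
Σ = (-71) + (-39) + (-3) + (-80) + (-72) + (-34) + (-92) = -391
Area = |Σ|/2 = 195.5.

195.5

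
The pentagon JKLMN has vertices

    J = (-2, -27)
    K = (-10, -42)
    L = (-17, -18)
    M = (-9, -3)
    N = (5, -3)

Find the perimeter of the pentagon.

98

|JK| = √((-8)² + (-15)²) = √289 = 17
|KL| = √((-7)² + (24)²) = √625 = 25
|LM| = √((8)² + (15)²) = √289 = 17
|MN| = √((14)² + (0)²) = √196 = 14
|NJ| = √((-7)² + (-24)²) = √625 = 25
Perimeter = 17 + 25 + 17 + 14 + 25 = 98.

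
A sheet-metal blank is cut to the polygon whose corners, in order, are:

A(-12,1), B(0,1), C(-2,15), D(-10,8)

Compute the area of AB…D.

105

Apply the surveyor's formula: 2A = Σ (x_i·y_{i+1} − x_{i+1}·y_i), indices taken mod 4.
A→B: (-12)(1) − (0)(1) = -12
B→C: (0)(15) − (-2)(1) = 2
C→D: (-2)(8) − (-10)(15) = 134
D→A: (-10)(1) − (-12)(8) = 86
Σ = 210
Area = |Σ|/2 = 105.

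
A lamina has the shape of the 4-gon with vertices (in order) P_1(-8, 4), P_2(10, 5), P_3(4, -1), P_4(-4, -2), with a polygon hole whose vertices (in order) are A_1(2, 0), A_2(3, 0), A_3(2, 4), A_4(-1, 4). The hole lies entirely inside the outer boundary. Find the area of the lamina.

69

Outer boundary:
Apply the shoelace formula: 2A = Σ (x_i·y_{i+1} − x_{i+1}·y_i), indices taken mod 4.
Σ = (-80) + (-30) + (-12) + (-32) = -154
Area = |Σ|/2 = 77.
Hole:
Apply the shoelace formula: 2A = Σ (x_i·y_{i+1} − x_{i+1}·y_i), indices taken mod 4.
Σ = (0) + (12) + (12) + (-8) = 16
Area = |Σ|/2 = 8.
Net area = 77 − 8 = 69.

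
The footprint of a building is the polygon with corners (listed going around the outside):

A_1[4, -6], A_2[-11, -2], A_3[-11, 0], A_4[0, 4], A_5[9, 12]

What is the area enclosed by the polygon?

139

Σ = (-74) + (-22) + (-44) + (-36) + (-102) = -278
Area = |Σ|/2 = 139.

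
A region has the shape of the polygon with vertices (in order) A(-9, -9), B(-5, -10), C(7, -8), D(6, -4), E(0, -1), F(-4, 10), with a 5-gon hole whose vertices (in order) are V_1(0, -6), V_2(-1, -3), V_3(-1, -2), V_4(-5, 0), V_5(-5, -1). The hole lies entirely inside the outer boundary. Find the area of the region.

136.5

Outer boundary:
Apply the shoelace formula: 2A = Σ (x_i·y_{i+1} − x_{i+1}·y_i), indices taken mod 6.
A→B: (-9)(-10) − (-5)(-9) = 45
B→C: (-5)(-8) − (7)(-10) = 110
C→D: (7)(-4) − (6)(-8) = 20
D→E: (6)(-1) − (0)(-4) = -6
E→F: (0)(10) − (-4)(-1) = -4
F→A: (-4)(-9) − (-9)(10) = 126
Σ = 291
Area = |Σ|/2 = 145.5.
Hole:
Cross-terms: -6, -1, -10, 5, 30  ⇒  Σ = 18
Area = |Σ|/2 = 9.
Net area = 145.5 − 9 = 136.5.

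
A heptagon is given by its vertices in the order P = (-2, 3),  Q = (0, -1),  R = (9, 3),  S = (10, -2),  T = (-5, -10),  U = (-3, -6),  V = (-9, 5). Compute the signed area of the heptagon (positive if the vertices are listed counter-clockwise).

-116.5

Σ = (2) + (9) + (-48) + (-110) + (0) + (-69) + (-17) = -233
Signed area = Σ/2 = -116.5 (negative ⇒ clockwise traversal).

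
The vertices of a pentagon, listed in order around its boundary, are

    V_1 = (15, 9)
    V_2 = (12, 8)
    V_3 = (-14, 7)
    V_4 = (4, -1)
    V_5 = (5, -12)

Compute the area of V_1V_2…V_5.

Cross-terms: 12, 196, -14, -43, 225  ⇒  Σ = 376
Area = |Σ|/2 = 188.

188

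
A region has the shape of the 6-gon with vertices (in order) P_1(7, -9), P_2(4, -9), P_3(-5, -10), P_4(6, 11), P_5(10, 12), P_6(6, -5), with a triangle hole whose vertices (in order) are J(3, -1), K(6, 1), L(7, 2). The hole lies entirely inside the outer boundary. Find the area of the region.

Outer boundary:
Apply Gauss's area formula: 2A = Σ (x_i·y_{i+1} − x_{i+1}·y_i), indices taken mod 6.
Cross-terms: -27, -85, 5, -38, -122, -19  ⇒  Σ = -286
Area = |Σ|/2 = 143.
Hole:
Apply Gauss's area formula: 2A = Σ (x_i·y_{i+1} − x_{i+1}·y_i), indices taken mod 3.
Σ = (9) + (5) + (-13) = 1
Area = |Σ|/2 = 0.5.
Net area = 143 − 0.5 = 142.5.

142.5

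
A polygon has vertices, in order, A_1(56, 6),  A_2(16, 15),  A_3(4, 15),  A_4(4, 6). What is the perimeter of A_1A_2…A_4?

114

|A_1A_2| = √((-40)² + (9)²) = √1681 = 41
|A_2A_3| = √((-12)² + (0)²) = √144 = 12
|A_3A_4| = √((0)² + (-9)²) = √81 = 9
|A_4A_1| = √((52)² + (0)²) = √2704 = 52
Perimeter = 41 + 12 + 9 + 52 = 114.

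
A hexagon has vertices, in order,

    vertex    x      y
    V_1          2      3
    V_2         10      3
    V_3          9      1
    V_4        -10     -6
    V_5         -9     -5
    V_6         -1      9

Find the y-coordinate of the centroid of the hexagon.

Apply Gauss's area formula. First the cross-terms c_i = x_i·y_{i+1} − x_{i+1}·y_i:
  -24, -17, -44, -4, -86, -21  ⇒  2A = -196, A = -98.
Then Σ (y_i + y_{i+1})·c_i = -544, so ȳ = -544 / (6·(-98)) = 136/147.

136/147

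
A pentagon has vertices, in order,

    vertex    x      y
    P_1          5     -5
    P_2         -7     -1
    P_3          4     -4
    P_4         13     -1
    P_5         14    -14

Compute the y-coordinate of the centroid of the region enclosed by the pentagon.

-295/48

Apply the shoelace formula. First the cross-terms c_i = x_i·y_{i+1} − x_{i+1}·y_i:
  -40, 32, 48, -168, 0  ⇒  2A = -128, A = -64.
Then Σ (y_i + y_{i+1})·c_i = 2360, so ȳ = 2360 / (6·(-64)) = -295/48.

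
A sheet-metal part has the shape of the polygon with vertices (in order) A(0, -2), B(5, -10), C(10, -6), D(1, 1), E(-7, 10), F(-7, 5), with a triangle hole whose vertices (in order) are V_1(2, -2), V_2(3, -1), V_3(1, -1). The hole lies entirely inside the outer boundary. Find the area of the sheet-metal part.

80

Outer boundary:
Apply the shoelace formula: 2A = Σ (x_i·y_{i+1} − x_{i+1}·y_i), indices taken mod 6.
Cross-terms: 10, 70, 16, 17, 35, 14  ⇒  Σ = 162
Area = |Σ|/2 = 81.
Hole:
Apply the surveyor's formula: 2A = Σ (x_i·y_{i+1} − x_{i+1}·y_i), indices taken mod 3.
V_1→V_2: (2)(-1) − (3)(-2) = 4
V_2→V_3: (3)(-1) − (1)(-1) = -2
V_3→V_1: (1)(-2) − (2)(-1) = 0
Σ = 2
Area = |Σ|/2 = 1.
Net area = 81 − 1 = 80.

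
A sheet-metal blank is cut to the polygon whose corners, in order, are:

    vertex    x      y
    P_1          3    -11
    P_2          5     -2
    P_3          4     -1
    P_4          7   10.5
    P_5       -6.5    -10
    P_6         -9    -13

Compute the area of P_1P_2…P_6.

115.875

Apply the shoelace formula: 2A = Σ (x_i·y_{i+1} − x_{i+1}·y_i), indices taken mod 6.
Cross-terms: 49, 3, 49, -1.75, -5.5, 138  ⇒  Σ = 231.75
Area = |Σ|/2 = 115.875.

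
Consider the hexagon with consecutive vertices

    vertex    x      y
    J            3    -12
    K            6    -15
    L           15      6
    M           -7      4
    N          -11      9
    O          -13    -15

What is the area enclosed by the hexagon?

427

Cross-terms: 27, 261, 102, -19, 282, 201  ⇒  Σ = 854
Area = |Σ|/2 = 427.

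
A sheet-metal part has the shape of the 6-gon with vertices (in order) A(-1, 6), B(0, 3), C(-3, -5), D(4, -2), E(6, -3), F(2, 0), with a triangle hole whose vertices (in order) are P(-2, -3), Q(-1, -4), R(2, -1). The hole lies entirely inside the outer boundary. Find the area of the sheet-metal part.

22

Outer boundary:
Apply the shoelace (surveyor's) formula: 2A = Σ (x_i·y_{i+1} − x_{i+1}·y_i), indices taken mod 6.
Σ = (-3) + (9) + (26) + (0) + (6) + (12) = 50
Area = |Σ|/2 = 25.
Hole:
Apply the surveyor's formula: 2A = Σ (x_i·y_{i+1} − x_{i+1}·y_i), indices taken mod 3.
Σ = (5) + (9) + (-8) = 6
Area = |Σ|/2 = 3.
Net area = 25 − 3 = 22.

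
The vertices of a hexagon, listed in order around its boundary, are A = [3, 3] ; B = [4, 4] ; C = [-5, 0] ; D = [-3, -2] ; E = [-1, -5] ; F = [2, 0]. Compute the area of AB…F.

29.5

Apply the surveyor's formula: 2A = Σ (x_i·y_{i+1} − x_{i+1}·y_i), indices taken mod 6.
Cross-terms: 0, 20, 10, 13, 10, 6  ⇒  Σ = 59
Area = |Σ|/2 = 29.5.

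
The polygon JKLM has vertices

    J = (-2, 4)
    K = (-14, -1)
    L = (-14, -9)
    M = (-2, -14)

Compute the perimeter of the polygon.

52

|JK| = √((-12)² + (-5)²) = √169 = 13
|KL| = √((0)² + (-8)²) = √64 = 8
|LM| = √((12)² + (-5)²) = √169 = 13
|MJ| = √((0)² + (18)²) = √324 = 18
Perimeter = 13 + 8 + 13 + 18 = 52.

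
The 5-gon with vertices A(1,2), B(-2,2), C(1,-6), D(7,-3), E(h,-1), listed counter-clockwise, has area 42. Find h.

Write out the shoelace sum; only the two edges meeting at E involve h:
2·Area = [(7·(-1) − h·(-3)) + (h·2 − 1·(-1))] + 55
       = 5·h + 49 = 84
⇒ h = 7.

7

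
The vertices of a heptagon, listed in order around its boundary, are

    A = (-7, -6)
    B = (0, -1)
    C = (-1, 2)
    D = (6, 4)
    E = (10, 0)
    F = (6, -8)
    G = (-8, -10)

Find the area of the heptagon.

138

Apply the shoelace (surveyor's) formula: 2A = Σ (x_i·y_{i+1} − x_{i+1}·y_i), indices taken mod 7.
Σ = (7) + (-1) + (-16) + (-40) + (-80) + (-124) + (-22) = -276
Area = |Σ|/2 = 138.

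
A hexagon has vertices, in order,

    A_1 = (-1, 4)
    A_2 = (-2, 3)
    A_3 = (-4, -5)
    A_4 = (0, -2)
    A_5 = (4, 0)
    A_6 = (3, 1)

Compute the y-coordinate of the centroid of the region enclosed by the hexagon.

-1/15

Apply Gauss's area formula. First the cross-terms c_i = x_i·y_{i+1} − x_{i+1}·y_i:
  5, 22, 8, 8, 4, 13  ⇒  2A = 60, A = 30.
Then Σ (y_i + y_{i+1})·c_i = -12, so ȳ = -12 / (6·30) = -1/15.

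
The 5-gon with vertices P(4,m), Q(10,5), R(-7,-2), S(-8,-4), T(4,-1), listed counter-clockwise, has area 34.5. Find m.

The doubled signed area Σ (x_i y_{i+1} − x_{i+1} y_i) is linear in m.
With m=0 it equals 75; the coefficient of m is -6 (from the two edges through P).
So -6·m + 75 = 2·34.5 = 69 ⇒ m = 1.

1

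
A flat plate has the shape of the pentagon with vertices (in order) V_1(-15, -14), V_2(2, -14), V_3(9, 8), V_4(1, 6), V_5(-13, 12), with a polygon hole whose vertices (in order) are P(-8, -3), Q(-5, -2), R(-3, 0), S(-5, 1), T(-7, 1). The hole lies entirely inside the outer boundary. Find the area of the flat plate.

427.5

Outer boundary:
Apply the shoelace (surveyor's) formula: 2A = Σ (x_i·y_{i+1} − x_{i+1}·y_i), indices taken mod 5.
Σ = (238) + (142) + (46) + (90) + (362) = 878
Area = |Σ|/2 = 439.
Hole:
P→Q: (-8)(-2) − (-5)(-3) = 1
Q→R: (-5)(0) − (-3)(-2) = -6
R→S: (-3)(1) − (-5)(0) = -3
S→T: (-5)(1) − (-7)(1) = 2
T→P: (-7)(-3) − (-8)(1) = 29
Σ = 23
Area = |Σ|/2 = 11.5.
Net area = 439 − 11.5 = 427.5.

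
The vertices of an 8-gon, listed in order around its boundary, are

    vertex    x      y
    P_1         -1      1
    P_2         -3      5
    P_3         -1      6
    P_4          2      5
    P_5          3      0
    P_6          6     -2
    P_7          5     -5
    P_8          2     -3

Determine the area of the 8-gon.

Apply the shoelace (surveyor's) formula: 2A = Σ (x_i·y_{i+1} − x_{i+1}·y_i), indices taken mod 8.
Σ = (-2) + (-13) + (-17) + (-15) + (-6) + (-20) + (-5) + (-1) = -79
Area = |Σ|/2 = 39.5.

39.5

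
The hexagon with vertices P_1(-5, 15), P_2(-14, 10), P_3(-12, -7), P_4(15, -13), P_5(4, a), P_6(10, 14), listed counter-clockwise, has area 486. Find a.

1

The doubled signed area Σ (x_i y_{i+1} − x_{i+1} y_i) is linear in a.
With a=0 it equals 967; the coefficient of a is 5 (from the two edges through P_5).
So 5·a + 967 = 2·486 = 972 ⇒ a = 1.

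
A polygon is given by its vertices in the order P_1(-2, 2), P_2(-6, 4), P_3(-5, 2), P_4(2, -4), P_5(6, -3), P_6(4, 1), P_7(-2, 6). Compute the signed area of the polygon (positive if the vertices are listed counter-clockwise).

Cross-terms: 4, 8, 16, 18, 18, 26, 8  ⇒  Σ = 98
Signed area = Σ/2 = 49 (positive ⇒ counter-clockwise traversal).

49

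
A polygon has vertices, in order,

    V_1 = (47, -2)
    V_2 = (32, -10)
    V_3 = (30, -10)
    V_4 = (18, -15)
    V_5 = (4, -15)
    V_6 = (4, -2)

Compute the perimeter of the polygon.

102

|V_1V_2| = √((-15)² + (-8)²) = √289 = 17
|V_2V_3| = √((-2)² + (0)²) = √4 = 2
|V_3V_4| = √((-12)² + (-5)²) = √169 = 13
|V_4V_5| = √((-14)² + (0)²) = √196 = 14
|V_5V_6| = √((0)² + (13)²) = √169 = 13
|V_6V_1| = √((43)² + (0)²) = √1849 = 43
Perimeter = 17 + 2 + 13 + 14 + 13 + 43 = 102.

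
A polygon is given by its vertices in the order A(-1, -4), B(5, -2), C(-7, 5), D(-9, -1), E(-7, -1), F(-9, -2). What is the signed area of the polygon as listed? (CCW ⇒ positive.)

Apply the shoelace (surveyor's) formula: 2A = Σ (x_i·y_{i+1} − x_{i+1}·y_i), indices taken mod 6.
Σ = (22) + (11) + (52) + (2) + (5) + (34) = 126
Signed area = Σ/2 = 63 (positive ⇒ counter-clockwise traversal).

63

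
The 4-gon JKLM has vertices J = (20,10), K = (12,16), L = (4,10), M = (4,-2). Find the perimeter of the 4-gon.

52

|JK| = √((-8)² + (6)²) = √100 = 10
|KL| = √((-8)² + (-6)²) = √100 = 10
|LM| = √((0)² + (-12)²) = √144 = 12
|MJ| = √((16)² + (12)²) = √400 = 20
Perimeter = 10 + 10 + 12 + 20 = 52.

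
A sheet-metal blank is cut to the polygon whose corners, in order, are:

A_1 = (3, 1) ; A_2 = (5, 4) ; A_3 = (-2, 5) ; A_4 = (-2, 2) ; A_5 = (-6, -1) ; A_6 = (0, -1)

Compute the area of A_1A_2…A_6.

Cross-terms: 7, 33, 6, 14, 6, 3  ⇒  Σ = 69
Area = |Σ|/2 = 34.5.

34.5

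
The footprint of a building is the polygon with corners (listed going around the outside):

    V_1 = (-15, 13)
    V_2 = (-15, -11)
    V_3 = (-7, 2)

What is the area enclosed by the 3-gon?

Σ = (360) + (-107) + (-61) = 192
Area = |Σ|/2 = 96.

96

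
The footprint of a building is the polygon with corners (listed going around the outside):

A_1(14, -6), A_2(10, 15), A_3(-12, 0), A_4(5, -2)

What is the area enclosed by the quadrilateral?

Apply the shoelace formula: 2A = Σ (x_i·y_{i+1} − x_{i+1}·y_i), indices taken mod 4.
Σ = (270) + (180) + (24) + (-2) = 472
Area = |Σ|/2 = 236.

236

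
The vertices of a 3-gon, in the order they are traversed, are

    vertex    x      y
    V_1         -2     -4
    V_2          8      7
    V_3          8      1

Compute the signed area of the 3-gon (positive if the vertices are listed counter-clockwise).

-30

Apply the surveyor's formula: 2A = Σ (x_i·y_{i+1} − x_{i+1}·y_i), indices taken mod 3.
Cross-terms: 18, -48, -30  ⇒  Σ = -60
Signed area = Σ/2 = -30 (negative ⇒ clockwise traversal).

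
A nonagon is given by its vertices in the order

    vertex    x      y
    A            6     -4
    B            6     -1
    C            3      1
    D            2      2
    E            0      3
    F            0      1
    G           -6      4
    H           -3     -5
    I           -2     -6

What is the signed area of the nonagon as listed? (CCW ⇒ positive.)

Apply the shoelace (surveyor's) formula: 2A = Σ (x_i·y_{i+1} − x_{i+1}·y_i), indices taken mod 9.
Cross-terms: 18, 9, 4, 6, 0, 6, 42, 8, 44  ⇒  Σ = 137
Signed area = Σ/2 = 68.5 (positive ⇒ counter-clockwise traversal).

68.5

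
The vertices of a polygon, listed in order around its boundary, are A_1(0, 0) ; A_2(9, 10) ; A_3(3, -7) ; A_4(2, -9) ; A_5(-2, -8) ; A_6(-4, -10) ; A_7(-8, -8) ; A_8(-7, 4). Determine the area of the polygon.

Σ = (0) + (-93) + (-13) + (-34) + (-12) + (-48) + (-88) + (0) = -288
Area = |Σ|/2 = 144.

144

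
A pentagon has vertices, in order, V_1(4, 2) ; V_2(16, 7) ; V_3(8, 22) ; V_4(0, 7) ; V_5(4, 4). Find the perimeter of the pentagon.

|V_1V_2| = √((12)² + (5)²) = √169 = 13
|V_2V_3| = √((-8)² + (15)²) = √289 = 17
|V_3V_4| = √((-8)² + (-15)²) = √289 = 17
|V_4V_5| = √((4)² + (-3)²) = √25 = 5
|V_5V_1| = √((0)² + (-2)²) = √4 = 2
Perimeter = 13 + 17 + 17 + 5 + 2 = 54.

54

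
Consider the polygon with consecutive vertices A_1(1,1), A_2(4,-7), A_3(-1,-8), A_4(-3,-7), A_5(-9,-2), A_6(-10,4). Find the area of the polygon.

97

A_1→A_2: (1)(-7) − (4)(1) = -11
A_2→A_3: (4)(-8) − (-1)(-7) = -39
A_3→A_4: (-1)(-7) − (-3)(-8) = -17
A_4→A_5: (-3)(-2) − (-9)(-7) = -57
A_5→A_6: (-9)(4) − (-10)(-2) = -56
A_6→A_1: (-10)(1) − (1)(4) = -14
Σ = -194
Area = |Σ|/2 = 97.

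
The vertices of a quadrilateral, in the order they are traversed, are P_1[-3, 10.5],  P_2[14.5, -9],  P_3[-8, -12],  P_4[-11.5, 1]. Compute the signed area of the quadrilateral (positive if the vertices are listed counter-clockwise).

Apply the shoelace (surveyor's) formula: 2A = Σ (x_i·y_{i+1} − x_{i+1}·y_i), indices taken mod 4.
Cross-terms: -125.25, -246, -146, -117.75  ⇒  Σ = -635
Signed area = Σ/2 = -317.5 (negative ⇒ clockwise traversal).

-317.5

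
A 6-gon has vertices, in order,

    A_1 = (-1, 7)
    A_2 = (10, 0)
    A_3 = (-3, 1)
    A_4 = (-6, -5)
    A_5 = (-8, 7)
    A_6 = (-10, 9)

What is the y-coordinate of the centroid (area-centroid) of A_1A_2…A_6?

217/69

Apply the surveyor's formula. First the cross-terms c_i = x_i·y_{i+1} − x_{i+1}·y_i:
  -70, 10, 21, -82, -2, -61  ⇒  2A = -184, A = -92.
Then Σ (y_i + y_{i+1})·c_i = -1736, so ȳ = -1736 / (6·(-92)) = 217/69.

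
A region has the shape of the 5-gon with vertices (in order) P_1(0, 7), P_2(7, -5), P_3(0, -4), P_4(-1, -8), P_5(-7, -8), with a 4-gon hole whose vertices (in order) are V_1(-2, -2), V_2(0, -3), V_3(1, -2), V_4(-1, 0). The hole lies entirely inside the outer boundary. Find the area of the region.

84.5

Outer boundary:
Apply the surveyor's formula: 2A = Σ (x_i·y_{i+1} − x_{i+1}·y_i), indices taken mod 5.
Σ = (-49) + (-28) + (-4) + (-48) + (-49) = -178
Area = |Σ|/2 = 89.
Hole:
Σ = (6) + (3) + (-2) + (2) = 9
Area = |Σ|/2 = 4.5.
Net area = 89 − 4.5 = 84.5.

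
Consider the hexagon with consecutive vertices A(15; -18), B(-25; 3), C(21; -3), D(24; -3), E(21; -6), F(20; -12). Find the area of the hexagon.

388.5

Σ = (-405) + (12) + (9) + (-81) + (-132) + (-180) = -777
Area = |Σ|/2 = 388.5.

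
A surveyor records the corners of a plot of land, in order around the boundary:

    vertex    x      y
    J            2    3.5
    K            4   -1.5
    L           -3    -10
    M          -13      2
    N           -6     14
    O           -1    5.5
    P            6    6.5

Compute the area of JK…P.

Apply Gauss's area formula: 2A = Σ (x_i·y_{i+1} − x_{i+1}·y_i), indices taken mod 7.
J→K: (2)(-1.5) − (4)(3.5) = -17
K→L: (4)(-10) − (-3)(-1.5) = -44.5
L→M: (-3)(2) − (-13)(-10) = -136
M→N: (-13)(14) − (-6)(2) = -170
N→O: (-6)(5.5) − (-1)(14) = -19
O→P: (-1)(6.5) − (6)(5.5) = -39.5
P→J: (6)(3.5) − (2)(6.5) = 8
Σ = -418
Area = |Σ|/2 = 209.

209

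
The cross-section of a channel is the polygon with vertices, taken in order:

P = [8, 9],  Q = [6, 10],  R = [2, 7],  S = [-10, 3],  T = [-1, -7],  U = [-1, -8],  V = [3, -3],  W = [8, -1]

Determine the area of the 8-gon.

163

Apply the shoelace (surveyor's) formula: 2A = Σ (x_i·y_{i+1} − x_{i+1}·y_i), indices taken mod 8.
Cross-terms: 26, 22, 76, 73, 1, 27, 21, 80  ⇒  Σ = 326
Area = |Σ|/2 = 163.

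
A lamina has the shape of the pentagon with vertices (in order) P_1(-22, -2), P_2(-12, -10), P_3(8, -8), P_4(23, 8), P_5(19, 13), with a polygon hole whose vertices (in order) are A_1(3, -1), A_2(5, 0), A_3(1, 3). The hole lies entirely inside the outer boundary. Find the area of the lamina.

Outer boundary:
Apply the surveyor's formula: 2A = Σ (x_i·y_{i+1} − x_{i+1}·y_i), indices taken mod 5.
P_1→P_2: (-22)(-10) − (-12)(-2) = 196
P_2→P_3: (-12)(-8) − (8)(-10) = 176
P_3→P_4: (8)(8) − (23)(-8) = 248
P_4→P_5: (23)(13) − (19)(8) = 147
P_5→P_1: (19)(-2) − (-22)(13) = 248
Σ = 1015
Area = |Σ|/2 = 507.5.
Hole:
Apply Gauss's area formula: 2A = Σ (x_i·y_{i+1} − x_{i+1}·y_i), indices taken mod 3.
Cross-terms: 5, 15, -10  ⇒  Σ = 10
Area = |Σ|/2 = 5.
Net area = 507.5 − 5 = 502.5.

502.5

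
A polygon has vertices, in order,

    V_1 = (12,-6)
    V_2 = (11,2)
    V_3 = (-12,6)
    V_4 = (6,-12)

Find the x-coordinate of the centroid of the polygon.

91/33

Apply Gauss's area formula. First the cross-terms c_i = x_i·y_{i+1} − x_{i+1}·y_i:
  90, 90, 108, 108  ⇒  2A = 396, A = 198.
Then Σ (x_i + x_{i+1})·c_i = 3276, so x̄ = 3276 / (6·198) = 91/33.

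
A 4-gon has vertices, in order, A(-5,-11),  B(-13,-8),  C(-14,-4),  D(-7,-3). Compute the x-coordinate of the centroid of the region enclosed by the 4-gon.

-28/3

Apply the shoelace formula. First the cross-terms c_i = x_i·y_{i+1} − x_{i+1}·y_i:
  -103, -60, 14, 62  ⇒  2A = -87, A = -43.5.
Then Σ (x_i + x_{i+1})·c_i = 2436, so x̄ = 2436 / (6·(-43.5)) = -28/3.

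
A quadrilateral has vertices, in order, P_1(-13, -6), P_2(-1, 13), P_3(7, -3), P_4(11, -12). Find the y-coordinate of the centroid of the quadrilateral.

Apply the surveyor's formula. First the cross-terms c_i = x_i·y_{i+1} − x_{i+1}·y_i:
  -175, -88, -51, -222  ⇒  2A = -536, A = -268.
Then Σ (y_i + y_{i+1})·c_i = 2656, so ȳ = 2656 / (6·(-268)) = -332/201.

-332/201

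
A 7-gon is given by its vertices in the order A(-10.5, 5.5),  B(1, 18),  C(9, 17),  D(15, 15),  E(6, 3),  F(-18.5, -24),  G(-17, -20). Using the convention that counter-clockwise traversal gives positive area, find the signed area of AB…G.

-467.25

Apply the shoelace formula: 2A = Σ (x_i·y_{i+1} − x_{i+1}·y_i), indices taken mod 7.
A→B: (-10.5)(18) − (1)(5.5) = -194.5
B→C: (1)(17) − (9)(18) = -145
C→D: (9)(15) − (15)(17) = -120
D→E: (15)(3) − (6)(15) = -45
E→F: (6)(-24) − (-18.5)(3) = -88.5
F→G: (-18.5)(-20) − (-17)(-24) = -38
G→A: (-17)(5.5) − (-10.5)(-20) = -303.5
Σ = -934.5
Signed area = Σ/2 = -467.25 (negative ⇒ clockwise traversal).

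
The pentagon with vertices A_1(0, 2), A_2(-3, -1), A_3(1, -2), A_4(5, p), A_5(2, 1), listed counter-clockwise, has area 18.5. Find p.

The doubled signed area Σ (x_i y_{i+1} − x_{i+1} y_i) is linear in p.
With p=0 it equals 32; the coefficient of p is -1 (from the two edges through A_4).
So -1·p + 32 = 2·18.5 = 37 ⇒ p = -5.

-5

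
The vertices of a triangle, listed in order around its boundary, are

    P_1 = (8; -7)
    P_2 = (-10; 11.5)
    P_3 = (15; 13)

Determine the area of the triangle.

244.75

Apply the surveyor's formula: 2A = Σ (x_i·y_{i+1} − x_{i+1}·y_i), indices taken mod 3.
P_1→P_2: (8)(11.5) − (-10)(-7) = 22
P_2→P_3: (-10)(13) − (15)(11.5) = -302.5
P_3→P_1: (15)(-7) − (8)(13) = -209
Σ = -489.5
Area = |Σ|/2 = 244.75.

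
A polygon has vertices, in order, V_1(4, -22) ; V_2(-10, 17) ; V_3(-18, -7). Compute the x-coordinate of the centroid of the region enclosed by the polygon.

-8

Apply the shoelace (surveyor's) formula. First the cross-terms c_i = x_i·y_{i+1} − x_{i+1}·y_i:
  -152, 376, 424  ⇒  2A = 648, A = 324.
Then Σ (x_i + x_{i+1})·c_i = -15552, so x̄ = -15552 / (6·324) = -8.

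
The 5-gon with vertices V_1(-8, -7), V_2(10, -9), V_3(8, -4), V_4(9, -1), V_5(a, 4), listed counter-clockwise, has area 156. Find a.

The doubled signed area Σ (x_i y_{i+1} − x_{i+1} y_i) is linear in a.
With a=0 it equals 270; the coefficient of a is -6 (from the two edges through V_5).
So -6·a + 270 = 2·156 = 312 ⇒ a = -7.

-7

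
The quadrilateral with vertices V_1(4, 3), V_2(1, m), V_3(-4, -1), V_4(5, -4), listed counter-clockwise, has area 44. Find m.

The doubled signed area Σ (x_i y_{i+1} − x_{i+1} y_i) is linear in m.
With m=0 it equals 48; the coefficient of m is 8 (from the two edges through V_2).
So 8·m + 48 = 2·44 = 88 ⇒ m = 5.

5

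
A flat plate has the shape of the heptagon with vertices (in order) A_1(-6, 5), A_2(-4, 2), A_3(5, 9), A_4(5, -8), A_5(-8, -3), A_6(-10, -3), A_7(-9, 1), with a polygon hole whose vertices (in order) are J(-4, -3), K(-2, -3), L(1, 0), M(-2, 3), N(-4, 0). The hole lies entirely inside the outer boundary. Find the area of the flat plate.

124

Outer boundary:
Apply the surveyor's formula: 2A = Σ (x_i·y_{i+1} − x_{i+1}·y_i), indices taken mod 7.
Σ = (8) + (-46) + (-85) + (-79) + (-6) + (-37) + (-39) = -284
Area = |Σ|/2 = 142.
Hole:
Apply the shoelace (surveyor's) formula: 2A = Σ (x_i·y_{i+1} − x_{i+1}·y_i), indices taken mod 5.
Σ = (6) + (3) + (3) + (12) + (12) = 36
Area = |Σ|/2 = 18.
Net area = 142 − 18 = 124.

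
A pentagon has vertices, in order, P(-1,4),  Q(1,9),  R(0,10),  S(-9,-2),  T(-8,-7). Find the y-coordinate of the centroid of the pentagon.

Apply Gauss's area formula. First the cross-terms c_i = x_i·y_{i+1} − x_{i+1}·y_i:
  -13, 10, 90, 47, -39  ⇒  2A = 95, A = 47.5.
Then Σ (y_i + y_{i+1})·c_i = 435, so ȳ = 435 / (6·47.5) = 29/19.

29/19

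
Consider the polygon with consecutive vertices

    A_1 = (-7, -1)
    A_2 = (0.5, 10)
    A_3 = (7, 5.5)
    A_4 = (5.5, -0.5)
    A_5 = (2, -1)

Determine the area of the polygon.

Σ = (-69.5) + (-67.25) + (-33.75) + (-4.5) + (-9) = -184
Area = |Σ|/2 = 92.

92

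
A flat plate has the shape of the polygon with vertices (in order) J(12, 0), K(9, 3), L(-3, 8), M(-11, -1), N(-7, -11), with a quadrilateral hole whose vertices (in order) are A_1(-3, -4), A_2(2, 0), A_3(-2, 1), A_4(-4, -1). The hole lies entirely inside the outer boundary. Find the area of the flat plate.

Outer boundary:
J→K: (12)(3) − (9)(0) = 36
K→L: (9)(8) − (-3)(3) = 81
L→M: (-3)(-1) − (-11)(8) = 91
M→N: (-11)(-11) − (-7)(-1) = 114
N→J: (-7)(0) − (12)(-11) = 132
Σ = 454
Area = |Σ|/2 = 227.
Hole:
Σ = (8) + (2) + (6) + (13) = 29
Area = |Σ|/2 = 14.5.
Net area = 227 − 14.5 = 212.5.

212.5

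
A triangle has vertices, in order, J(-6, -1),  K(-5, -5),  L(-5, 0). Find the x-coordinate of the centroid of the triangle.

-16/3

Apply the shoelace formula. First the cross-terms c_i = x_i·y_{i+1} − x_{i+1}·y_i:
  25, -25, 5  ⇒  2A = 5, A = 2.5.
Then Σ (x_i + x_{i+1})·c_i = -80, so x̄ = -80 / (6·2.5) = -16/3.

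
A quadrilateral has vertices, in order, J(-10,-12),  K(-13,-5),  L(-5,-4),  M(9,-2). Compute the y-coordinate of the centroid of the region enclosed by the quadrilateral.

-1025/161

Apply the surveyor's formula. First the cross-terms c_i = x_i·y_{i+1} − x_{i+1}·y_i:
  -106, 27, 46, -128  ⇒  2A = -161, A = -80.5.
Then Σ (y_i + y_{i+1})·c_i = 3075, so ȳ = 3075 / (6·(-80.5)) = -1025/161.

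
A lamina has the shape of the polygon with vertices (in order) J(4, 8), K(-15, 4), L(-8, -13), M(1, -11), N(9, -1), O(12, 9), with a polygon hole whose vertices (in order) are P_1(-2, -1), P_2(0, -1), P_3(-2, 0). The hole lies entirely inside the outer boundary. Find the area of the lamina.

356.5

Outer boundary:
Apply the shoelace (surveyor's) formula: 2A = Σ (x_i·y_{i+1} − x_{i+1}·y_i), indices taken mod 6.
J→K: (4)(4) − (-15)(8) = 136
K→L: (-15)(-13) − (-8)(4) = 227
L→M: (-8)(-11) − (1)(-13) = 101
M→N: (1)(-1) − (9)(-11) = 98
N→O: (9)(9) − (12)(-1) = 93
O→J: (12)(8) − (4)(9) = 60
Σ = 715
Area = |Σ|/2 = 357.5.
Hole:
Σ = (2) + (-2) + (2) = 2
Area = |Σ|/2 = 1.
Net area = 357.5 − 1 = 356.5.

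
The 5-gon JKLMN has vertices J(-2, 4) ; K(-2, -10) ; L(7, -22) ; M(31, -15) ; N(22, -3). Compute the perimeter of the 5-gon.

94

|JK| = √((0)² + (-14)²) = √196 = 14
|KL| = √((9)² + (-12)²) = √225 = 15
|LM| = √((24)² + (7)²) = √625 = 25
|MN| = √((-9)² + (12)²) = √225 = 15
|NJ| = √((-24)² + (7)²) = √625 = 25
Perimeter = 14 + 15 + 25 + 15 + 25 = 94.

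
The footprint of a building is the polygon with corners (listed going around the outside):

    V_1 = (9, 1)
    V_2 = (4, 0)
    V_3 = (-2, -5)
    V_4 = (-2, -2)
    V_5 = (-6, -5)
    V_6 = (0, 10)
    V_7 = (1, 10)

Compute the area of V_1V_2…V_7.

Apply the surveyor's formula: 2A = Σ (x_i·y_{i+1} − x_{i+1}·y_i), indices taken mod 7.
Cross-terms: -4, -20, -6, -2, -60, -10, -89  ⇒  Σ = -191
Area = |Σ|/2 = 95.5.

95.5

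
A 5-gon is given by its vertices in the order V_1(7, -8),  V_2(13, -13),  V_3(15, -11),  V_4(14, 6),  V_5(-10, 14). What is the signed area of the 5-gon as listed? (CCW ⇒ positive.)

273.5

Apply the shoelace formula: 2A = Σ (x_i·y_{i+1} − x_{i+1}·y_i), indices taken mod 5.
V_1→V_2: (7)(-13) − (13)(-8) = 13
V_2→V_3: (13)(-11) − (15)(-13) = 52
V_3→V_4: (15)(6) − (14)(-11) = 244
V_4→V_5: (14)(14) − (-10)(6) = 256
V_5→V_1: (-10)(-8) − (7)(14) = -18
Σ = 547
Signed area = Σ/2 = 273.5 (positive ⇒ counter-clockwise traversal).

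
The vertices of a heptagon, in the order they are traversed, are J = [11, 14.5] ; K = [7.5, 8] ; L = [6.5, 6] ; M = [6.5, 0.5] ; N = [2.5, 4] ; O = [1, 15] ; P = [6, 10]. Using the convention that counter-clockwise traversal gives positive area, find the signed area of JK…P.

J→K: (11)(8) − (7.5)(14.5) = -20.75
K→L: (7.5)(6) − (6.5)(8) = -7
L→M: (6.5)(0.5) − (6.5)(6) = -35.75
M→N: (6.5)(4) − (2.5)(0.5) = 24.75
N→O: (2.5)(15) − (1)(4) = 33.5
O→P: (1)(10) − (6)(15) = -80
P→J: (6)(14.5) − (11)(10) = -23
Σ = -108.25
Signed area = Σ/2 = -54.125 (negative ⇒ clockwise traversal).

-54.125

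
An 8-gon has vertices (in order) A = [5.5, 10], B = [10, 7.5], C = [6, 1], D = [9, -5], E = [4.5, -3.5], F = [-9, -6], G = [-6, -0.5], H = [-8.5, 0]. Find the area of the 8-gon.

160.5

Cross-terms: -58.75, -35, -39, -9, -58.5, -31.5, -4.25, -85  ⇒  Σ = -321
Area = |Σ|/2 = 160.5.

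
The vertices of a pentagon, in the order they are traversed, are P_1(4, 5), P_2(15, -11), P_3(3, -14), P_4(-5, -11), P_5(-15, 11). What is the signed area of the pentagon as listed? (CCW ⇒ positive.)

Apply Gauss's area formula: 2A = Σ (x_i·y_{i+1} − x_{i+1}·y_i), indices taken mod 5.
P_1→P_2: (4)(-11) − (15)(5) = -119
P_2→P_3: (15)(-14) − (3)(-11) = -177
P_3→P_4: (3)(-11) − (-5)(-14) = -103
P_4→P_5: (-5)(11) − (-15)(-11) = -220
P_5→P_1: (-15)(5) − (4)(11) = -119
Σ = -738
Signed area = Σ/2 = -369 (negative ⇒ clockwise traversal).

-369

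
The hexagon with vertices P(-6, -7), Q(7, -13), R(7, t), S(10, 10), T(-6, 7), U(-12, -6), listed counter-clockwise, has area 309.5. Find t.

Write out the shoelace sum; only the two edges meeting at R involve t:
2·Area = [(7·t − 7·(-13)) + (7·10 − 10·t)] + 425
       = -3·t + 586 = 619
⇒ t = -11.

-11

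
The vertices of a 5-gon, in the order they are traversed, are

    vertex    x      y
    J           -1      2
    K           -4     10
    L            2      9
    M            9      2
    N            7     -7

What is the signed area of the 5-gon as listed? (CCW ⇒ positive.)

-102.5

Apply the shoelace formula: 2A = Σ (x_i·y_{i+1} − x_{i+1}·y_i), indices taken mod 5.
Cross-terms: -2, -56, -77, -77, 7  ⇒  Σ = -205
Signed area = Σ/2 = -102.5 (negative ⇒ clockwise traversal).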